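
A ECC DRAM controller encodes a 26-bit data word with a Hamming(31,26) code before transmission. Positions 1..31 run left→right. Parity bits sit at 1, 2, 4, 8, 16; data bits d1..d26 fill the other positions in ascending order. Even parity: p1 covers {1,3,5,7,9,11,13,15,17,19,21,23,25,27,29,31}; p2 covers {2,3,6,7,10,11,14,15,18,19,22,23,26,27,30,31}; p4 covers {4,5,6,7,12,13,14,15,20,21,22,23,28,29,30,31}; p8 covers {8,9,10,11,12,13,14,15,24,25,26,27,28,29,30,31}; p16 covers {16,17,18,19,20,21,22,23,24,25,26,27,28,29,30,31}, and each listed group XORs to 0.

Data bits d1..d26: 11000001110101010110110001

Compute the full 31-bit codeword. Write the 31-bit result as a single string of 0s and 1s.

1111100100011100101010110110001

Place data at non-parity positions: p1 p2 1 p4 1 0 0 p8 0 0 0 1 1 1 0 p16 1 0 1 0 1 0 1 1 0 1 1 0 0 0 1
p1 (pos 1,3,5,7,9,11,13,15,17,19,21,23,25,27,29,31): XOR of data positions = 1⊕1⊕0⊕0⊕0⊕1⊕0⊕1⊕1⊕1⊕1⊕0⊕1⊕0⊕1 = 1
p2 (pos 2,3,6,7,10,11,14,15,18,19,22,23,26,27,30,31): XOR of data positions = 1⊕0⊕0⊕0⊕0⊕1⊕0⊕0⊕1⊕0⊕1⊕1⊕1⊕0⊕1 = 1
p4 (pos 4,5,6,7,12,13,14,15,20,21,22,23,28,29,30,31): XOR of data positions = 1⊕0⊕0⊕1⊕1⊕1⊕0⊕0⊕1⊕0⊕1⊕0⊕0⊕0⊕1 = 1
p8 (pos 8,9,10,11,12,13,14,15,24,25,26,27,28,29,30,31): XOR of data positions = 0⊕0⊕0⊕1⊕1⊕1⊕0⊕1⊕0⊕1⊕1⊕0⊕0⊕0⊕1 = 1
p16 (pos 16,17,18,19,20,21,22,23,24,25,26,27,28,29,30,31): XOR of data positions = 1⊕0⊕1⊕0⊕1⊕0⊕1⊕1⊕0⊕1⊕1⊕0⊕0⊕0⊕1 = 0
Codeword: 1111100100011100101010110110001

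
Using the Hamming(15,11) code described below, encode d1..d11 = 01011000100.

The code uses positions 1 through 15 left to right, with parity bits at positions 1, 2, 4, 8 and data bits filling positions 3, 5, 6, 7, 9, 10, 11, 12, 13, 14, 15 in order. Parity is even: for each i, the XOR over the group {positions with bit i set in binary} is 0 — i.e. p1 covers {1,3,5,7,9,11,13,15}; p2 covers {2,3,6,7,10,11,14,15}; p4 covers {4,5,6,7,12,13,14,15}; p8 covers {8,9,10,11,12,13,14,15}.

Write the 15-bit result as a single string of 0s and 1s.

010110101000100

Place data at non-parity positions: p1 p2 0 p4 1 0 1 p8 1 0 0 0 1 0 0
p1 (pos 1,3,5,7,9,11,13,15): XOR of data positions = 0⊕1⊕1⊕1⊕0⊕1⊕0 = 0
p2 (pos 2,3,6,7,10,11,14,15): XOR of data positions = 0⊕0⊕1⊕0⊕0⊕0⊕0 = 1
p4 (pos 4,5,6,7,12,13,14,15): XOR of data positions = 1⊕0⊕1⊕0⊕1⊕0⊕0 = 1
p8 (pos 8,9,10,11,12,13,14,15): XOR of data positions = 1⊕0⊕0⊕0⊕1⊕0⊕0 = 0
Codeword: 010110101000100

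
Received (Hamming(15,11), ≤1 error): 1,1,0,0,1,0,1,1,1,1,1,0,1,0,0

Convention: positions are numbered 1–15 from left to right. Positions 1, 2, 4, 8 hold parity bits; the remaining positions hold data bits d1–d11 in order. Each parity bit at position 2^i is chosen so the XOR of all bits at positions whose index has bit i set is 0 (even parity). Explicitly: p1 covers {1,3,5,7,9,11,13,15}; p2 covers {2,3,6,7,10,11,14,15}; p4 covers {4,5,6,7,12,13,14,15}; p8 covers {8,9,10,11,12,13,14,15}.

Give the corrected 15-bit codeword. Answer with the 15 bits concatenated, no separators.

110010111111100

s1 (pos 1,3,5,7,9,11,13,15): 1⊕0⊕1⊕1⊕1⊕1⊕1⊕0 = 0
s2 (pos 2,3,6,7,10,11,14,15): 1⊕0⊕0⊕1⊕1⊕1⊕0⊕0 = 0
s4 (pos 4,5,6,7,12,13,14,15): 0⊕1⊕0⊕1⊕0⊕1⊕0⊕0 = 1
s8 (pos 8,9,10,11,12,13,14,15): 1⊕1⊕1⊕1⊕0⊕1⊕0⊕0 = 1
Syndrome s8…s1 = 1100 → error at position 12.
Flip position 12: 110010111110100 → 110010111111100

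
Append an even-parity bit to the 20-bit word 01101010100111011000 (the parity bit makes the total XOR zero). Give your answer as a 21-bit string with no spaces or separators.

011010101001110110000

XOR of the 20 data bits: 0⊕1⊕1⊕0⊕1⊕0⊕1⊕0⊕1⊕0⊕0⊕1⊕1⊕1⊕0⊕1⊕1⊕0⊕0⊕0 = 0
Parity bit = 0 (so all 21 bits XOR to 0).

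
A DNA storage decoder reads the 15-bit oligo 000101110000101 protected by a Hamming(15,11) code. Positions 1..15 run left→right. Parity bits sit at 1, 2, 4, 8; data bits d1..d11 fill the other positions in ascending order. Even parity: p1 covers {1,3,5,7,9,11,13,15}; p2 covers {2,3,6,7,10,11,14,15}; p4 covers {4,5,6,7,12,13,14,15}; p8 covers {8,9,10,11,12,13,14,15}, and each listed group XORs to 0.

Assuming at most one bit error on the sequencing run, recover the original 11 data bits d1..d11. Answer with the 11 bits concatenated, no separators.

s1 (pos 1,3,5,7,9,11,13,15): 0⊕0⊕0⊕1⊕0⊕0⊕1⊕1 = 1
s2 (pos 2,3,6,7,10,11,14,15): 0⊕0⊕1⊕1⊕0⊕0⊕0⊕1 = 1
s4 (pos 4,5,6,7,12,13,14,15): 1⊕0⊕1⊕1⊕0⊕1⊕0⊕1 = 1
s8 (pos 8,9,10,11,12,13,14,15): 1⊕0⊕0⊕0⊕0⊕1⊕0⊕1 = 1
Syndrome s8…s1 = 1111 → error at position 15.
Flip position 15: 000101110000101 → 000101110000100
Read data bits from positions 3,5,6,7,9,10,11,12,13,14,15: 00110000100

00110000100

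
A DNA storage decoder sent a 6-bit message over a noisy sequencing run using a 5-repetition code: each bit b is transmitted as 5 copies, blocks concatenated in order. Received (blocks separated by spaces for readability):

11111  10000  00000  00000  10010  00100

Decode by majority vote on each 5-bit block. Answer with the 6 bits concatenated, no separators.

100000

Block 1 (11111): 5 ones → 1
Block 2 (10000): 1 one → 0
Block 3 (00000): 0 ones → 0
Block 4 (00000): 0 ones → 0
Block 5 (10010): 2 ones → 0
Block 6 (00100): 1 one → 0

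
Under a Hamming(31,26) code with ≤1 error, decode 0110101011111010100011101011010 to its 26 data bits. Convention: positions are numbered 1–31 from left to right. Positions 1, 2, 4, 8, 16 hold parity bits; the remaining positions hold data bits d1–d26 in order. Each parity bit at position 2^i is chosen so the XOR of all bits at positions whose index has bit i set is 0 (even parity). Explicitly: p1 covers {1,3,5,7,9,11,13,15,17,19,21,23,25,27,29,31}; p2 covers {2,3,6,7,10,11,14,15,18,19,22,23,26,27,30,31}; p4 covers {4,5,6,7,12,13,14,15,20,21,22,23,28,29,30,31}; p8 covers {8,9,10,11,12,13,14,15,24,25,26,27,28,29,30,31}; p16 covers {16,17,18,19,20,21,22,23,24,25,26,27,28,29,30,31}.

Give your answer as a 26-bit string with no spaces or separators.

s1 (pos 1,3,5,7,9,11,13,15,17,19,21,23,25,27,29,31): 0⊕1⊕1⊕1⊕1⊕1⊕1⊕1⊕1⊕0⊕1⊕1⊕1⊕1⊕0⊕0 = 0
s2 (pos 2,3,6,7,10,11,14,15,18,19,22,23,26,27,30,31): 1⊕1⊕0⊕1⊕1⊕1⊕0⊕1⊕0⊕0⊕1⊕1⊕0⊕1⊕1⊕0 = 0
s4 (pos 4,5,6,7,12,13,14,15,20,21,22,23,28,29,30,31): 0⊕1⊕0⊕1⊕1⊕1⊕0⊕1⊕0⊕1⊕1⊕1⊕1⊕0⊕1⊕0 = 0
s8 (pos 8,9,10,11,12,13,14,15,24,25,26,27,28,29,30,31): 0⊕1⊕1⊕1⊕1⊕1⊕0⊕1⊕0⊕1⊕0⊕1⊕1⊕0⊕1⊕0 = 0
s16 (pos 16,17,18,19,20,21,22,23,24,25,26,27,28,29,30,31): 0⊕1⊕0⊕0⊕0⊕1⊕1⊕1⊕0⊕1⊕0⊕1⊕1⊕0⊕1⊕0 = 0
Syndrome s16…s1 = 00000 → no error.
Read data bits from positions 3,5,6,7,9,10,11,12,13,14,15,17,18,19,20,21,22,23,24,25,26,27,28,29,30,31: 11011111101100011101011010

11011111101100011101011010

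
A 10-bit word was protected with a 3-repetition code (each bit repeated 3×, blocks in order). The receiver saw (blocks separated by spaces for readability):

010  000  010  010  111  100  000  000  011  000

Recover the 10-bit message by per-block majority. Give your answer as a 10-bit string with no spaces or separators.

Block 1 (010): 1 one → 0
Block 2 (000): 0 ones → 0
Block 3 (010): 1 one → 0
Block 4 (010): 1 one → 0
Block 5 (111): 3 ones → 1
Block 6 (100): 1 one → 0
Block 7 (000): 0 ones → 0
Block 8 (000): 0 ones → 0
Block 9 (011): 2 ones → 1
Block 10 (000): 0 ones → 0

0000100010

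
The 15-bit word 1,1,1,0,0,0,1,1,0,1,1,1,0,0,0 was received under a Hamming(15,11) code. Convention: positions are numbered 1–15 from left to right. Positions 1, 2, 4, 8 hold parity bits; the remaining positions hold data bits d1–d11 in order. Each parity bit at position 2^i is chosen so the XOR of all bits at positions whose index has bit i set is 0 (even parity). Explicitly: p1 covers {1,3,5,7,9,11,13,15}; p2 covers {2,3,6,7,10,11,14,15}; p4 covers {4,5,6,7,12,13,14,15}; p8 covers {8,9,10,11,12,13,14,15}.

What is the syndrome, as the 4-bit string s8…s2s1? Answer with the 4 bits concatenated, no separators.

s1 (pos 1,3,5,7,9,11,13,15): 1⊕1⊕0⊕1⊕0⊕1⊕0⊕0 = 0
s2 (pos 2,3,6,7,10,11,14,15): 1⊕1⊕0⊕1⊕1⊕1⊕0⊕0 = 1
s4 (pos 4,5,6,7,12,13,14,15): 0⊕0⊕0⊕1⊕1⊕0⊕0⊕0 = 0
s8 (pos 8,9,10,11,12,13,14,15): 1⊕0⊕1⊕1⊕1⊕0⊕0⊕0 = 0
Syndrome s8…s1 = 0010 → error at position 2.

0010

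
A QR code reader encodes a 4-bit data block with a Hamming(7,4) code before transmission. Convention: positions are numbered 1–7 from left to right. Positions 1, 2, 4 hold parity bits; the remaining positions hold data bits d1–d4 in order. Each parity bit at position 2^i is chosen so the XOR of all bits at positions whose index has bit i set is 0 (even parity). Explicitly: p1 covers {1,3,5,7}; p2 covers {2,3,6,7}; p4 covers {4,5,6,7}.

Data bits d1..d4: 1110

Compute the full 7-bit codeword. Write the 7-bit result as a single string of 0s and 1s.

0010110

Place data at non-parity positions: p1 p2 1 p4 1 1 0
p1 (pos 1,3,5,7): XOR of data positions = 1⊕1⊕0 = 0
p2 (pos 2,3,6,7): XOR of data positions = 1⊕1⊕0 = 0
p4 (pos 4,5,6,7): XOR of data positions = 1⊕1⊕0 = 0
Codeword: 0010110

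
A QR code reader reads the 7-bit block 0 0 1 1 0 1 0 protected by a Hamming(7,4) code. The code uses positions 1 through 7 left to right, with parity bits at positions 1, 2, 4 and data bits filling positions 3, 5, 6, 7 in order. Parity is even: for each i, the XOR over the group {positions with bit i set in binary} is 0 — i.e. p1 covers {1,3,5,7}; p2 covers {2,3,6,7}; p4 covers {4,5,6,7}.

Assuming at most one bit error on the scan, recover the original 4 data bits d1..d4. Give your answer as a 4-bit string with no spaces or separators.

1010

s1 (pos 1,3,5,7): 0⊕1⊕0⊕0 = 1
s2 (pos 2,3,6,7): 0⊕1⊕1⊕0 = 0
s4 (pos 4,5,6,7): 1⊕0⊕1⊕0 = 0
Syndrome s4…s1 = 001 → error at position 1.
Flip position 1: 0011010 → 1011010
Read data bits from positions 3,5,6,7: 1010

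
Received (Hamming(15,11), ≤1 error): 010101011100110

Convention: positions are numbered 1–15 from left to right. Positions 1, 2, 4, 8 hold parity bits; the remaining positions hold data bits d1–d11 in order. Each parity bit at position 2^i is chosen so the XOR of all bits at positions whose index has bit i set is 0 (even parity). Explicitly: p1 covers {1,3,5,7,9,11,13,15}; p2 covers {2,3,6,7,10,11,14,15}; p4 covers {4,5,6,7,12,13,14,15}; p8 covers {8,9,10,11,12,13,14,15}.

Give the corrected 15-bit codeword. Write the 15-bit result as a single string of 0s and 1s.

010101001100110

s1 (pos 1,3,5,7,9,11,13,15): 0⊕0⊕0⊕0⊕1⊕0⊕1⊕0 = 0
s2 (pos 2,3,6,7,10,11,14,15): 1⊕0⊕1⊕0⊕1⊕0⊕1⊕0 = 0
s4 (pos 4,5,6,7,12,13,14,15): 1⊕0⊕1⊕0⊕0⊕1⊕1⊕0 = 0
s8 (pos 8,9,10,11,12,13,14,15): 1⊕1⊕1⊕0⊕0⊕1⊕1⊕0 = 1
Syndrome s8…s1 = 1000 → error at position 8.
Flip position 8: 010101011100110 → 010101001100110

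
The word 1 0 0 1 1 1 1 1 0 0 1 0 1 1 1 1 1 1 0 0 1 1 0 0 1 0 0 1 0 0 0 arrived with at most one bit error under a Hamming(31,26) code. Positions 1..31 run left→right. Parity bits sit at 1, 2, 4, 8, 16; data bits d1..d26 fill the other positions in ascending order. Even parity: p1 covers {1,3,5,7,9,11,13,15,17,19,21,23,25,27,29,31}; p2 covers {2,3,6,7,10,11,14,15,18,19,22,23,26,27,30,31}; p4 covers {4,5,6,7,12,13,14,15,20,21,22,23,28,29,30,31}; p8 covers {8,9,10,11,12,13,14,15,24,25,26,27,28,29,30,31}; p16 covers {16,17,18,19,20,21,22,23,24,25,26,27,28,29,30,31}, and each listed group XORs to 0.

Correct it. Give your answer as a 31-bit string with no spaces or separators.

s1 (pos 1,3,5,7,9,11,13,15,17,19,21,23,25,27,29,31): 1⊕0⊕1⊕1⊕0⊕1⊕1⊕1⊕1⊕0⊕1⊕0⊕1⊕0⊕0⊕0 = 1
s2 (pos 2,3,6,7,10,11,14,15,18,19,22,23,26,27,30,31): 0⊕0⊕1⊕1⊕0⊕1⊕1⊕1⊕1⊕0⊕1⊕0⊕0⊕0⊕0⊕0 = 1
s4 (pos 4,5,6,7,12,13,14,15,20,21,22,23,28,29,30,31): 1⊕1⊕1⊕1⊕0⊕1⊕1⊕1⊕0⊕1⊕1⊕0⊕1⊕0⊕0⊕0 = 0
s8 (pos 8,9,10,11,12,13,14,15,24,25,26,27,28,29,30,31): 1⊕0⊕0⊕1⊕0⊕1⊕1⊕1⊕0⊕1⊕0⊕0⊕1⊕0⊕0⊕0 = 1
s16 (pos 16,17,18,19,20,21,22,23,24,25,26,27,28,29,30,31): 1⊕1⊕1⊕0⊕0⊕1⊕1⊕0⊕0⊕1⊕0⊕0⊕1⊕0⊕0⊕0 = 1
Syndrome s16…s1 = 11011 → error at position 27.
Flip position 27: 1001111100101111110011001001000 → 1001111100101111110011001011000

1001111100101111110011001011000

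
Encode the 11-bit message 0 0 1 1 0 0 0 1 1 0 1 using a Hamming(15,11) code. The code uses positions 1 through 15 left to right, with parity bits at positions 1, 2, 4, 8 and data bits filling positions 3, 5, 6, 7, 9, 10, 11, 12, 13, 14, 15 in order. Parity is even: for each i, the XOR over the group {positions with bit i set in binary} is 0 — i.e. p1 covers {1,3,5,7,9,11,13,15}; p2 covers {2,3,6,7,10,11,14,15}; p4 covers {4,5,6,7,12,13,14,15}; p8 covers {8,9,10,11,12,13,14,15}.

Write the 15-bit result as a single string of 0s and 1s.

110101110001101

Place data at non-parity positions: p1 p2 0 p4 0 1 1 p8 0 0 0 1 1 0 1
p1 (pos 1,3,5,7,9,11,13,15): XOR of data positions = 0⊕0⊕1⊕0⊕0⊕1⊕1 = 1
p2 (pos 2,3,6,7,10,11,14,15): XOR of data positions = 0⊕1⊕1⊕0⊕0⊕0⊕1 = 1
p4 (pos 4,5,6,7,12,13,14,15): XOR of data positions = 0⊕1⊕1⊕1⊕1⊕0⊕1 = 1
p8 (pos 8,9,10,11,12,13,14,15): XOR of data positions = 0⊕0⊕0⊕1⊕1⊕0⊕1 = 1
Codeword: 110101110001101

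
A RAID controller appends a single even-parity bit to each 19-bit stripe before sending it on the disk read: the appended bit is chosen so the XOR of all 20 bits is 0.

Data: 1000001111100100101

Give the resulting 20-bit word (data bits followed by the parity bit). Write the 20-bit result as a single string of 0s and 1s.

XOR of the 19 data bits: 1⊕0⊕0⊕0⊕0⊕0⊕1⊕1⊕1⊕1⊕1⊕0⊕0⊕1⊕0⊕0⊕1⊕0⊕1 = 1
Parity bit = 1 (so all 20 bits XOR to 0).

10000011111001001011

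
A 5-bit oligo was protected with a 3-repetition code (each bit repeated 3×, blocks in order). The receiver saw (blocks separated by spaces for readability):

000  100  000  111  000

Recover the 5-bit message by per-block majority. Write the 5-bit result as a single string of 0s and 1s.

Block 1 (000): 0 ones → 0
Block 2 (100): 1 one → 0
Block 3 (000): 0 ones → 0
Block 4 (111): 3 ones → 1
Block 5 (000): 0 ones → 0

00010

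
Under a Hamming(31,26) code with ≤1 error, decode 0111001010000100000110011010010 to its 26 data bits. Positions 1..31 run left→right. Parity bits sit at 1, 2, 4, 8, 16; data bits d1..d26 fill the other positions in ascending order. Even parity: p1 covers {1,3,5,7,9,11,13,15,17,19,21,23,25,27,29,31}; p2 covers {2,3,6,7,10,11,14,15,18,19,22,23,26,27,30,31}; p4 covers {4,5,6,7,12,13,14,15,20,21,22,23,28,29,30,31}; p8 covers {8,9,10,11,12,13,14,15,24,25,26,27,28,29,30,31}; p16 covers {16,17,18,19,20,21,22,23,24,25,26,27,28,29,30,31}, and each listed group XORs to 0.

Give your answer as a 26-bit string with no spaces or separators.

s1 (pos 1,3,5,7,9,11,13,15,17,19,21,23,25,27,29,31): 0⊕1⊕0⊕1⊕1⊕0⊕0⊕0⊕0⊕0⊕1⊕0⊕1⊕1⊕0⊕0 = 0
s2 (pos 2,3,6,7,10,11,14,15,18,19,22,23,26,27,30,31): 1⊕1⊕0⊕1⊕0⊕0⊕1⊕0⊕0⊕0⊕0⊕0⊕0⊕1⊕1⊕0 = 0
s4 (pos 4,5,6,7,12,13,14,15,20,21,22,23,28,29,30,31): 1⊕0⊕0⊕1⊕0⊕0⊕1⊕0⊕1⊕1⊕0⊕0⊕0⊕0⊕1⊕0 = 0
s8 (pos 8,9,10,11,12,13,14,15,24,25,26,27,28,29,30,31): 0⊕1⊕0⊕0⊕0⊕0⊕1⊕0⊕1⊕1⊕0⊕1⊕0⊕0⊕1⊕0 = 0
s16 (pos 16,17,18,19,20,21,22,23,24,25,26,27,28,29,30,31): 0⊕0⊕0⊕0⊕1⊕1⊕0⊕0⊕1⊕1⊕0⊕1⊕0⊕0⊕1⊕0 = 0
Syndrome s16…s1 = 00000 → no error.
Read data bits from positions 3,5,6,7,9,10,11,12,13,14,15,17,18,19,20,21,22,23,24,25,26,27,28,29,30,31: 10011000010000110011010010

10011000010000110011010010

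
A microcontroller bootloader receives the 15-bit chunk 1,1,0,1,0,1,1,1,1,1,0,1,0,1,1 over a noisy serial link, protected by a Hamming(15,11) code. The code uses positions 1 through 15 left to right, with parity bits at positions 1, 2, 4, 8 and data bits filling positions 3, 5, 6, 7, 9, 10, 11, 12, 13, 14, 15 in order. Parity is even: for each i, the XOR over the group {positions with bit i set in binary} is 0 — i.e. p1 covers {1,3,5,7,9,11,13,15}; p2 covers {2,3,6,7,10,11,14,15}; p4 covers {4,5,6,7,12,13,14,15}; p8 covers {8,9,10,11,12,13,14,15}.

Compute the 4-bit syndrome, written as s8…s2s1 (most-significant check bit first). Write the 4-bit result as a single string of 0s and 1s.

s1 (pos 1,3,5,7,9,11,13,15): 1⊕0⊕0⊕1⊕1⊕0⊕0⊕1 = 0
s2 (pos 2,3,6,7,10,11,14,15): 1⊕0⊕1⊕1⊕1⊕0⊕1⊕1 = 0
s4 (pos 4,5,6,7,12,13,14,15): 1⊕0⊕1⊕1⊕1⊕0⊕1⊕1 = 0
s8 (pos 8,9,10,11,12,13,14,15): 1⊕1⊕1⊕0⊕1⊕0⊕1⊕1 = 0
Syndrome s8…s1 = 0000 → no error.

0000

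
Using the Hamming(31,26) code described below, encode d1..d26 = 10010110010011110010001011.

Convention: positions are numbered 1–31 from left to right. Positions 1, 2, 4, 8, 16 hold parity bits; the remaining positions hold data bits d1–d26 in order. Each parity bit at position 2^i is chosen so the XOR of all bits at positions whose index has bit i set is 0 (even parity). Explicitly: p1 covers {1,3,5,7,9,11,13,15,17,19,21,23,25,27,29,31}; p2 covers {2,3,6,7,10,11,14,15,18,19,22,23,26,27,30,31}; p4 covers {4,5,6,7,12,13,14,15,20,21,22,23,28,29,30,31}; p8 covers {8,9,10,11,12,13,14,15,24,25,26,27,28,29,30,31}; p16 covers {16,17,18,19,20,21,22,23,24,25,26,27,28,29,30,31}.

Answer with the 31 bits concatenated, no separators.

Place data at non-parity positions: p1 p2 1 p4 0 0 1 p8 0 1 1 0 0 1 0 p16 0 1 1 1 1 0 0 1 0 0 0 1 0 1 1
p1 (pos 1,3,5,7,9,11,13,15,17,19,21,23,25,27,29,31): XOR of data positions = 1⊕0⊕1⊕0⊕1⊕0⊕0⊕0⊕1⊕1⊕0⊕0⊕0⊕0⊕1 = 0
p2 (pos 2,3,6,7,10,11,14,15,18,19,22,23,26,27,30,31): XOR of data positions = 1⊕0⊕1⊕1⊕1⊕1⊕0⊕1⊕1⊕0⊕0⊕0⊕0⊕1⊕1 = 1
p4 (pos 4,5,6,7,12,13,14,15,20,21,22,23,28,29,30,31): XOR of data positions = 0⊕0⊕1⊕0⊕0⊕1⊕0⊕1⊕1⊕0⊕0⊕1⊕0⊕1⊕1 = 1
p8 (pos 8,9,10,11,12,13,14,15,24,25,26,27,28,29,30,31): XOR of data positions = 0⊕1⊕1⊕0⊕0⊕1⊕0⊕1⊕0⊕0⊕0⊕1⊕0⊕1⊕1 = 1
p16 (pos 16,17,18,19,20,21,22,23,24,25,26,27,28,29,30,31): XOR of data positions = 0⊕1⊕1⊕1⊕1⊕0⊕0⊕1⊕0⊕0⊕0⊕1⊕0⊕1⊕1 = 0
Codeword: 0111001101100100011110010001011

0111001101100100011110010001011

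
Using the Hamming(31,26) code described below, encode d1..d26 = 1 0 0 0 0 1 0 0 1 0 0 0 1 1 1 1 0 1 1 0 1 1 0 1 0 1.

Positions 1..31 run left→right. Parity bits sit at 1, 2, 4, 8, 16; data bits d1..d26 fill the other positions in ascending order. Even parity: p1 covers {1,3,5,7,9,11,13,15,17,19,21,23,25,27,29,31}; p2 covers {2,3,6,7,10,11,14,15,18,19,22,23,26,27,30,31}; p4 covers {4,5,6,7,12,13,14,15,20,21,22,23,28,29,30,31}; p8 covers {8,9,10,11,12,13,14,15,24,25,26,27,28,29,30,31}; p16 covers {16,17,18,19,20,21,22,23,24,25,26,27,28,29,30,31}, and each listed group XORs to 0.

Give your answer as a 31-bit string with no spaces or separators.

0010000101001000011110110110101

Place data at non-parity positions: p1 p2 1 p4 0 0 0 p8 0 1 0 0 1 0 0 p16 0 1 1 1 1 0 1 1 0 1 1 0 1 0 1
p1 (pos 1,3,5,7,9,11,13,15,17,19,21,23,25,27,29,31): XOR of data positions = 1⊕0⊕0⊕0⊕0⊕1⊕0⊕0⊕1⊕1⊕1⊕0⊕1⊕1⊕1 = 0
p2 (pos 2,3,6,7,10,11,14,15,18,19,22,23,26,27,30,31): XOR of data positions = 1⊕0⊕0⊕1⊕0⊕0⊕0⊕1⊕1⊕0⊕1⊕1⊕1⊕0⊕1 = 0
p4 (pos 4,5,6,7,12,13,14,15,20,21,22,23,28,29,30,31): XOR of data positions = 0⊕0⊕0⊕0⊕1⊕0⊕0⊕1⊕1⊕0⊕1⊕0⊕1⊕0⊕1 = 0
p8 (pos 8,9,10,11,12,13,14,15,24,25,26,27,28,29,30,31): XOR of data positions = 0⊕1⊕0⊕0⊕1⊕0⊕0⊕1⊕0⊕1⊕1⊕0⊕1⊕0⊕1 = 1
p16 (pos 16,17,18,19,20,21,22,23,24,25,26,27,28,29,30,31): XOR of data positions = 0⊕1⊕1⊕1⊕1⊕0⊕1⊕1⊕0⊕1⊕1⊕0⊕1⊕0⊕1 = 0
Codeword: 0010000101001000011110110110101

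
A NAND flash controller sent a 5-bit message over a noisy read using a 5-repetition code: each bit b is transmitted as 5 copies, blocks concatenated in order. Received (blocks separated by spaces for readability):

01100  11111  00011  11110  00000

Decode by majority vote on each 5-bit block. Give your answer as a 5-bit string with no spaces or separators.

01010

Block 1 (01100): 2 ones → 0
Block 2 (11111): 5 ones → 1
Block 3 (00011): 2 ones → 0
Block 4 (11110): 4 ones → 1
Block 5 (00000): 0 ones → 0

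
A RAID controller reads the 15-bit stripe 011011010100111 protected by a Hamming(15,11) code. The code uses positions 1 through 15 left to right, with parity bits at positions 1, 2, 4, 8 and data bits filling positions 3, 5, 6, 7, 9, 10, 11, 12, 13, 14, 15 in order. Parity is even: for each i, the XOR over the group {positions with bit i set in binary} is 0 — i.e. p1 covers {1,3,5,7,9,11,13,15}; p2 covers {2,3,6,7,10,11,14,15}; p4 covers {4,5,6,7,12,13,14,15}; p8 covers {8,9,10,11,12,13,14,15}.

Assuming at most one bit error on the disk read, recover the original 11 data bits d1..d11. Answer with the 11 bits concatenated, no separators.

s1 (pos 1,3,5,7,9,11,13,15): 0⊕1⊕1⊕0⊕0⊕0⊕1⊕1 = 0
s2 (pos 2,3,6,7,10,11,14,15): 1⊕1⊕1⊕0⊕1⊕0⊕1⊕1 = 0
s4 (pos 4,5,6,7,12,13,14,15): 0⊕1⊕1⊕0⊕0⊕1⊕1⊕1 = 1
s8 (pos 8,9,10,11,12,13,14,15): 1⊕0⊕1⊕0⊕0⊕1⊕1⊕1 = 1
Syndrome s8…s1 = 1100 → error at position 12.
Flip position 12: 011011010100111 → 011011010101111
Read data bits from positions 3,5,6,7,9,10,11,12,13,14,15: 11100101111

11100101111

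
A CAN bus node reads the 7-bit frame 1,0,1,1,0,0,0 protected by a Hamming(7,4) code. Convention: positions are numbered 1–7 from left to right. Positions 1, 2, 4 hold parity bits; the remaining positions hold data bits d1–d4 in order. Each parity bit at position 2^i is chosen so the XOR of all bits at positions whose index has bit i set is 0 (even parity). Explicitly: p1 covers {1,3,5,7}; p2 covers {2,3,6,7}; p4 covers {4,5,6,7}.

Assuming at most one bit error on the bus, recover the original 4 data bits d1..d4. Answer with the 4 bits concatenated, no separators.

s1 (pos 1,3,5,7): 1⊕1⊕0⊕0 = 0
s2 (pos 2,3,6,7): 0⊕1⊕0⊕0 = 1
s4 (pos 4,5,6,7): 1⊕0⊕0⊕0 = 1
Syndrome s4…s1 = 110 → error at position 6.
Flip position 6: 1011000 → 1011010
Read data bits from positions 3,5,6,7: 1010

1010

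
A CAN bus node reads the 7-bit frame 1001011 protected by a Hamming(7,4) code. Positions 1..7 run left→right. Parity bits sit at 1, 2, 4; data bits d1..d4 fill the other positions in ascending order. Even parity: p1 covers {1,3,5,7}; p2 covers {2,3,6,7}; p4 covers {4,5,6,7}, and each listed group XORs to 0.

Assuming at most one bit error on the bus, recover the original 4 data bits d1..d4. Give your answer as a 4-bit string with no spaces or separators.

0011

s1 (pos 1,3,5,7): 1⊕0⊕0⊕1 = 0
s2 (pos 2,3,6,7): 0⊕0⊕1⊕1 = 0
s4 (pos 4,5,6,7): 1⊕0⊕1⊕1 = 1
Syndrome s4…s1 = 100 → error at position 4.
Flip position 4: 1001011 → 1000011
Read data bits from positions 3,5,6,7: 0011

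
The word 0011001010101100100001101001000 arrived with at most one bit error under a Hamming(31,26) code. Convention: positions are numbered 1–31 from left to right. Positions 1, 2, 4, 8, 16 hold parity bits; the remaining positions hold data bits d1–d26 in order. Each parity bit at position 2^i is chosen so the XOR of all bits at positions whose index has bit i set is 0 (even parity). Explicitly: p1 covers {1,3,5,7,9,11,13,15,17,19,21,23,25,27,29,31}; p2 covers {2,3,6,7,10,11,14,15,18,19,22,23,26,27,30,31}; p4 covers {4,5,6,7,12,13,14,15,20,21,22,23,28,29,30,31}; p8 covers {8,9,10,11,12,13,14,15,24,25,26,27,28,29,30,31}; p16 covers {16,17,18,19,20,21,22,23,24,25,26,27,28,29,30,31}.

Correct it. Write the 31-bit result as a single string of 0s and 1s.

0011001010101100100101101001000

s1 (pos 1,3,5,7,9,11,13,15,17,19,21,23,25,27,29,31): 0⊕1⊕0⊕1⊕1⊕1⊕1⊕0⊕1⊕0⊕0⊕1⊕1⊕0⊕0⊕0 = 0
s2 (pos 2,3,6,7,10,11,14,15,18,19,22,23,26,27,30,31): 0⊕1⊕0⊕1⊕0⊕1⊕1⊕0⊕0⊕0⊕1⊕1⊕0⊕0⊕0⊕0 = 0
s4 (pos 4,5,6,7,12,13,14,15,20,21,22,23,28,29,30,31): 1⊕0⊕0⊕1⊕0⊕1⊕1⊕0⊕0⊕0⊕1⊕1⊕1⊕0⊕0⊕0 = 1
s8 (pos 8,9,10,11,12,13,14,15,24,25,26,27,28,29,30,31): 0⊕1⊕0⊕1⊕0⊕1⊕1⊕0⊕0⊕1⊕0⊕0⊕1⊕0⊕0⊕0 = 0
s16 (pos 16,17,18,19,20,21,22,23,24,25,26,27,28,29,30,31): 0⊕1⊕0⊕0⊕0⊕0⊕1⊕1⊕0⊕1⊕0⊕0⊕1⊕0⊕0⊕0 = 1
Syndrome s16…s1 = 10100 → error at position 20.
Flip position 20: 0011001010101100100001101001000 → 0011001010101100100101101001000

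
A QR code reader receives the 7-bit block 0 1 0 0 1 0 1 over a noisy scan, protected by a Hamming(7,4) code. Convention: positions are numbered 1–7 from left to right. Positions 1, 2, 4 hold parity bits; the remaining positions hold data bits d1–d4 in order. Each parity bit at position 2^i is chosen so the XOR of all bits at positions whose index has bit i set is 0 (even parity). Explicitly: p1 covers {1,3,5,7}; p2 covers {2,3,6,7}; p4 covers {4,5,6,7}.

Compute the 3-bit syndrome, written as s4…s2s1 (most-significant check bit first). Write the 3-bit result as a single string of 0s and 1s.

000

s1 (pos 1,3,5,7): 0⊕0⊕1⊕1 = 0
s2 (pos 2,3,6,7): 1⊕0⊕0⊕1 = 0
s4 (pos 4,5,6,7): 0⊕1⊕0⊕1 = 0
Syndrome s4…s1 = 000 → no error.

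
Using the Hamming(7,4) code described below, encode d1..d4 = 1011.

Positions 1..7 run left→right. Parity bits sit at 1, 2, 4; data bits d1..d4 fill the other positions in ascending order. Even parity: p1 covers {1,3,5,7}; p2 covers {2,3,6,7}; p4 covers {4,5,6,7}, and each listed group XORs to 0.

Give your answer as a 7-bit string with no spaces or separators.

0110011

Place data at non-parity positions: p1 p2 1 p4 0 1 1
p1 (pos 1,3,5,7): XOR of data positions = 1⊕0⊕1 = 0
p2 (pos 2,3,6,7): XOR of data positions = 1⊕1⊕1 = 1
p4 (pos 4,5,6,7): XOR of data positions = 0⊕1⊕1 = 0
Codeword: 0110011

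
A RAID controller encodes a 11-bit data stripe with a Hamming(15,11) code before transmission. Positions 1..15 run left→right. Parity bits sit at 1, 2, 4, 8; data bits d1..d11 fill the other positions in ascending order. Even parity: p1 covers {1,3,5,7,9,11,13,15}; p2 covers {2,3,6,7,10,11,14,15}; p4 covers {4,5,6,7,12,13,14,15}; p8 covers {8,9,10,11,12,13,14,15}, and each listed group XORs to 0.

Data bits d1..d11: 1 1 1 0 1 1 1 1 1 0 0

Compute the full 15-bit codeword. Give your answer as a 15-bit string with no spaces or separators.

Place data at non-parity positions: p1 p2 1 p4 1 1 0 p8 1 1 1 1 1 0 0
p1 (pos 1,3,5,7,9,11,13,15): XOR of data positions = 1⊕1⊕0⊕1⊕1⊕1⊕0 = 1
p2 (pos 2,3,6,7,10,11,14,15): XOR of data positions = 1⊕1⊕0⊕1⊕1⊕0⊕0 = 0
p4 (pos 4,5,6,7,12,13,14,15): XOR of data positions = 1⊕1⊕0⊕1⊕1⊕0⊕0 = 0
p8 (pos 8,9,10,11,12,13,14,15): XOR of data positions = 1⊕1⊕1⊕1⊕1⊕0⊕0 = 1
Codeword: 101011011111100

101011011111100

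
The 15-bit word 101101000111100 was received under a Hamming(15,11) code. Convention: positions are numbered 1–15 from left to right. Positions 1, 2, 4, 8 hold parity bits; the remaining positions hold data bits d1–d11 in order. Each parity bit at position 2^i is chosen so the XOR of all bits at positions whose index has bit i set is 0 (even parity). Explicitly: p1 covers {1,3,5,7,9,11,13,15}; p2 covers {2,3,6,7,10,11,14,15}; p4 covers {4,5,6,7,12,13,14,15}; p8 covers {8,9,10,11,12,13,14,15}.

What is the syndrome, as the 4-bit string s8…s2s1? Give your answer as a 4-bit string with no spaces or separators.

s1 (pos 1,3,5,7,9,11,13,15): 1⊕1⊕0⊕0⊕0⊕1⊕1⊕0 = 0
s2 (pos 2,3,6,7,10,11,14,15): 0⊕1⊕1⊕0⊕1⊕1⊕0⊕0 = 0
s4 (pos 4,5,6,7,12,13,14,15): 1⊕0⊕1⊕0⊕1⊕1⊕0⊕0 = 0
s8 (pos 8,9,10,11,12,13,14,15): 0⊕0⊕1⊕1⊕1⊕1⊕0⊕0 = 0
Syndrome s8…s1 = 0000 → no error.

0000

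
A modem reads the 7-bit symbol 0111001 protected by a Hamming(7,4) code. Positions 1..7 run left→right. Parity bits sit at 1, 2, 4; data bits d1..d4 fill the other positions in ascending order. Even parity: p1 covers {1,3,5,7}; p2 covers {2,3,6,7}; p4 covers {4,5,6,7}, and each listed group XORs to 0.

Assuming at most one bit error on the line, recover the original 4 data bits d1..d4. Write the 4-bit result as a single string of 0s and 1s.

s1 (pos 1,3,5,7): 0⊕1⊕0⊕1 = 0
s2 (pos 2,3,6,7): 1⊕1⊕0⊕1 = 1
s4 (pos 4,5,6,7): 1⊕0⊕0⊕1 = 0
Syndrome s4…s1 = 010 → error at position 2.
Flip position 2: 0111001 → 0011001
Read data bits from positions 3,5,6,7: 1001

1001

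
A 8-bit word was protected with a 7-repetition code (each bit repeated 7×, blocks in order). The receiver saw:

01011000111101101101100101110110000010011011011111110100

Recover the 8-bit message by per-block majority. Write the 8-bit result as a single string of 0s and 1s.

01110011

Block 1 (0101100): 3 ones → 0
Block 2 (0111101): 5 ones → 1
Block 3 (1011011): 5 ones → 1
Block 4 (0010111): 4 ones → 1
Block 5 (0110000): 2 ones → 0
Block 6 (0100110): 3 ones → 0
Block 7 (1101111): 6 ones → 1
Block 8 (1110100): 4 ones → 1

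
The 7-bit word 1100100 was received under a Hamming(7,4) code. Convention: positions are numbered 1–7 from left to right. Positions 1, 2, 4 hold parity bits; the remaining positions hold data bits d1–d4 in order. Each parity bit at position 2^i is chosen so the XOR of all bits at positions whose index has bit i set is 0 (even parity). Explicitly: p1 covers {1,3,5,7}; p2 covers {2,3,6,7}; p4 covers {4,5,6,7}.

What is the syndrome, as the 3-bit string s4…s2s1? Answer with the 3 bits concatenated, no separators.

s1 (pos 1,3,5,7): 1⊕0⊕1⊕0 = 0
s2 (pos 2,3,6,7): 1⊕0⊕0⊕0 = 1
s4 (pos 4,5,6,7): 0⊕1⊕0⊕0 = 1
Syndrome s4…s1 = 110 → error at position 6.

110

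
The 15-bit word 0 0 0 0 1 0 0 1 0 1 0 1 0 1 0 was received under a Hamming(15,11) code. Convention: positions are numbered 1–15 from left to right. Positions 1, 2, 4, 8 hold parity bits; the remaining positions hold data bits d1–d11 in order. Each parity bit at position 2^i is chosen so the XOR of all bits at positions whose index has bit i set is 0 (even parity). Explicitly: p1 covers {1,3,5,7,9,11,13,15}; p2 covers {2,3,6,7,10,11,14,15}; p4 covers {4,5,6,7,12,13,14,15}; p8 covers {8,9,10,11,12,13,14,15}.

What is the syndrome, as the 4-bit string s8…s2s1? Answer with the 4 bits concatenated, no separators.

s1 (pos 1,3,5,7,9,11,13,15): 0⊕0⊕1⊕0⊕0⊕0⊕0⊕0 = 1
s2 (pos 2,3,6,7,10,11,14,15): 0⊕0⊕0⊕0⊕1⊕0⊕1⊕0 = 0
s4 (pos 4,5,6,7,12,13,14,15): 0⊕1⊕0⊕0⊕1⊕0⊕1⊕0 = 1
s8 (pos 8,9,10,11,12,13,14,15): 1⊕0⊕1⊕0⊕1⊕0⊕1⊕0 = 0
Syndrome s8…s1 = 0101 → error at position 5.

0101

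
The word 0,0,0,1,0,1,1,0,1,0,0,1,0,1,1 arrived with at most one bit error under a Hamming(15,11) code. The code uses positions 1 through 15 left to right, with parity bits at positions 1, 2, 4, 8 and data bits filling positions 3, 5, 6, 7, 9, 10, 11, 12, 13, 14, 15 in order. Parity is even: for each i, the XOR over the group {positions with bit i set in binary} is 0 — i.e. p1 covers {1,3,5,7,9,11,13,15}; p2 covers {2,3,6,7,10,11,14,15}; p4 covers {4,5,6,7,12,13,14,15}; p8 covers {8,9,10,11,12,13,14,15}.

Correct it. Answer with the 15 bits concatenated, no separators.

s1 (pos 1,3,5,7,9,11,13,15): 0⊕0⊕0⊕1⊕1⊕0⊕0⊕1 = 1
s2 (pos 2,3,6,7,10,11,14,15): 0⊕0⊕1⊕1⊕0⊕0⊕1⊕1 = 0
s4 (pos 4,5,6,7,12,13,14,15): 1⊕0⊕1⊕1⊕1⊕0⊕1⊕1 = 0
s8 (pos 8,9,10,11,12,13,14,15): 0⊕1⊕0⊕0⊕1⊕0⊕1⊕1 = 0
Syndrome s8…s1 = 0001 → error at position 1.
Flip position 1: 000101101001011 → 100101101001011

100101101001011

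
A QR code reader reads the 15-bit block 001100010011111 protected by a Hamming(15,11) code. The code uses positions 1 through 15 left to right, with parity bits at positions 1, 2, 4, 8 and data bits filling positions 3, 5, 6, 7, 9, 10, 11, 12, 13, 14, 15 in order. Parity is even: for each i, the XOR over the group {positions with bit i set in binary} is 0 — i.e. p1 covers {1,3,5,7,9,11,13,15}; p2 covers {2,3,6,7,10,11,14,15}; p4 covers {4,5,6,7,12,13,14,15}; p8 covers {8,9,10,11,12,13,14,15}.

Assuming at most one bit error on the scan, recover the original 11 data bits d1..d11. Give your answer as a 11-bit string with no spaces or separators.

10000011111

s1 (pos 1,3,5,7,9,11,13,15): 0⊕1⊕0⊕0⊕0⊕1⊕1⊕1 = 0
s2 (pos 2,3,6,7,10,11,14,15): 0⊕1⊕0⊕0⊕0⊕1⊕1⊕1 = 0
s4 (pos 4,5,6,7,12,13,14,15): 1⊕0⊕0⊕0⊕1⊕1⊕1⊕1 = 1
s8 (pos 8,9,10,11,12,13,14,15): 1⊕0⊕0⊕1⊕1⊕1⊕1⊕1 = 0
Syndrome s8…s1 = 0100 → error at position 4.
Flip position 4: 001100010011111 → 001000010011111
Read data bits from positions 3,5,6,7,9,10,11,12,13,14,15: 10000011111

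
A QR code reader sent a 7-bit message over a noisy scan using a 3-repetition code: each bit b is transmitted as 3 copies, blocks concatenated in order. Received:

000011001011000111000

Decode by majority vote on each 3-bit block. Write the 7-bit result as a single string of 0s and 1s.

0101010

Block 1 (000): 0 ones → 0
Block 2 (011): 2 ones → 1
Block 3 (001): 1 one → 0
Block 4 (011): 2 ones → 1
Block 5 (000): 0 ones → 0
Block 6 (111): 3 ones → 1
Block 7 (000): 0 ones → 0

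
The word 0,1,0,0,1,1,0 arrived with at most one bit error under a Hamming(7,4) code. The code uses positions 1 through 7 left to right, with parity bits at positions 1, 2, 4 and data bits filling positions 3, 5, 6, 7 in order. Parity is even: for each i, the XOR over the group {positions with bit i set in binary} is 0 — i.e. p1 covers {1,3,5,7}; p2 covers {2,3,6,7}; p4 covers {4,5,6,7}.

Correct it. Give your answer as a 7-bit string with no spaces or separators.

1100110

s1 (pos 1,3,5,7): 0⊕0⊕1⊕0 = 1
s2 (pos 2,3,6,7): 1⊕0⊕1⊕0 = 0
s4 (pos 4,5,6,7): 0⊕1⊕1⊕0 = 0
Syndrome s4…s1 = 001 → error at position 1.
Flip position 1: 0100110 → 1100110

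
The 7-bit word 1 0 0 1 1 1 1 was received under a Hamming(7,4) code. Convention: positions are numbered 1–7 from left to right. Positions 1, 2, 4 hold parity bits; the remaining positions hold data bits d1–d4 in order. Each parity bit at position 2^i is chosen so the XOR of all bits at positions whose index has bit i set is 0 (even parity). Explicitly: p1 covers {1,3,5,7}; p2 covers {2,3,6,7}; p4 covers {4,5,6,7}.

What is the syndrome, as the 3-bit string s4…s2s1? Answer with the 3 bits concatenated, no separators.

001

s1 (pos 1,3,5,7): 1⊕0⊕1⊕1 = 1
s2 (pos 2,3,6,7): 0⊕0⊕1⊕1 = 0
s4 (pos 4,5,6,7): 1⊕1⊕1⊕1 = 0
Syndrome s4…s1 = 001 → error at position 1.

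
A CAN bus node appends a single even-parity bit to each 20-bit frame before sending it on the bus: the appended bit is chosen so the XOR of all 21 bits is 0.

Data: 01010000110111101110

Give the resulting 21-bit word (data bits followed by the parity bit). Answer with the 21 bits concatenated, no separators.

XOR of the 20 data bits: 0⊕1⊕0⊕1⊕0⊕0⊕0⊕0⊕1⊕1⊕0⊕1⊕1⊕1⊕1⊕0⊕1⊕1⊕1⊕0 = 1
Parity bit = 1 (so all 21 bits XOR to 0).

010100001101111011101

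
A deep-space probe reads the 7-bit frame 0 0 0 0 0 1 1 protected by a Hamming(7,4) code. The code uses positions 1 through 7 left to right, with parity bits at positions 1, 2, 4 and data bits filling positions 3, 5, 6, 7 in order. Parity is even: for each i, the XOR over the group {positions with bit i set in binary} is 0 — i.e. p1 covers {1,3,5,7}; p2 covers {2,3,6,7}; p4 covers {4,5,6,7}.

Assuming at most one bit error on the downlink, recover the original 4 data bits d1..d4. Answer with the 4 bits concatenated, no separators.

s1 (pos 1,3,5,7): 0⊕0⊕0⊕1 = 1
s2 (pos 2,3,6,7): 0⊕0⊕1⊕1 = 0
s4 (pos 4,5,6,7): 0⊕0⊕1⊕1 = 0
Syndrome s4…s1 = 001 → error at position 1.
Flip position 1: 0000011 → 1000011
Read data bits from positions 3,5,6,7: 0011

0011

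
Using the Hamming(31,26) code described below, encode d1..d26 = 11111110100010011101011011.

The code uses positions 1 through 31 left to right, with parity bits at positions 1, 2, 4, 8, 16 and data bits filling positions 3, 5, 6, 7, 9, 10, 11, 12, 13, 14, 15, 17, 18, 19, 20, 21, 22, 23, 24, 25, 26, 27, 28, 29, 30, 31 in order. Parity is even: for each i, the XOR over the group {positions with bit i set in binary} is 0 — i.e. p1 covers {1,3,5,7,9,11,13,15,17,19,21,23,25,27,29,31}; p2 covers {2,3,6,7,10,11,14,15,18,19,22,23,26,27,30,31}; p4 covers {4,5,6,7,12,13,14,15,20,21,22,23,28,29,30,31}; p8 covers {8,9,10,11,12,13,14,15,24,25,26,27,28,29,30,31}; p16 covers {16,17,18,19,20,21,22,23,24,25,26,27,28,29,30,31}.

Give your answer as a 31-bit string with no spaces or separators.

Place data at non-parity positions: p1 p2 1 p4 1 1 1 p8 1 1 1 0 1 0 0 p16 0 1 0 0 1 1 1 0 1 0 1 1 0 1 1
p1 (pos 1,3,5,7,9,11,13,15,17,19,21,23,25,27,29,31): XOR of data positions = 1⊕1⊕1⊕1⊕1⊕1⊕0⊕0⊕0⊕1⊕1⊕1⊕1⊕0⊕1 = 1
p2 (pos 2,3,6,7,10,11,14,15,18,19,22,23,26,27,30,31): XOR of data positions = 1⊕1⊕1⊕1⊕1⊕0⊕0⊕1⊕0⊕1⊕1⊕0⊕1⊕1⊕1 = 1
p4 (pos 4,5,6,7,12,13,14,15,20,21,22,23,28,29,30,31): XOR of data positions = 1⊕1⊕1⊕0⊕1⊕0⊕0⊕0⊕1⊕1⊕1⊕1⊕0⊕1⊕1 = 0
p8 (pos 8,9,10,11,12,13,14,15,24,25,26,27,28,29,30,31): XOR of data positions = 1⊕1⊕1⊕0⊕1⊕0⊕0⊕0⊕1⊕0⊕1⊕1⊕0⊕1⊕1 = 1
p16 (pos 16,17,18,19,20,21,22,23,24,25,26,27,28,29,30,31): XOR of data positions = 0⊕1⊕0⊕0⊕1⊕1⊕1⊕0⊕1⊕0⊕1⊕1⊕0⊕1⊕1 = 1
Codeword: 1110111111101001010011101011011

1110111111101001010011101011011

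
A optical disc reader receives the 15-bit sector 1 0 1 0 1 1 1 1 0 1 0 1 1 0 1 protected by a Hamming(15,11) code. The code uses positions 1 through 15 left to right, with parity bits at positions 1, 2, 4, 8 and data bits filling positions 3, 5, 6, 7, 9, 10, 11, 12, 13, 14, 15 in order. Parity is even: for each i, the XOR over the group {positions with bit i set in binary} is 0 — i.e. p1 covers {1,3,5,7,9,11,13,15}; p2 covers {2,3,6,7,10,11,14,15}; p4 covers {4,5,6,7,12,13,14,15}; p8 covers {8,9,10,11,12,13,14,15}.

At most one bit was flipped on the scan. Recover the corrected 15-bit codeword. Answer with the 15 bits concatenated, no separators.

s1 (pos 1,3,5,7,9,11,13,15): 1⊕1⊕1⊕1⊕0⊕0⊕1⊕1 = 0
s2 (pos 2,3,6,7,10,11,14,15): 0⊕1⊕1⊕1⊕1⊕0⊕0⊕1 = 1
s4 (pos 4,5,6,7,12,13,14,15): 0⊕1⊕1⊕1⊕1⊕1⊕0⊕1 = 0
s8 (pos 8,9,10,11,12,13,14,15): 1⊕0⊕1⊕0⊕1⊕1⊕0⊕1 = 1
Syndrome s8…s1 = 1010 → error at position 10.
Flip position 10: 101011110101101 → 101011110001101

101011110001101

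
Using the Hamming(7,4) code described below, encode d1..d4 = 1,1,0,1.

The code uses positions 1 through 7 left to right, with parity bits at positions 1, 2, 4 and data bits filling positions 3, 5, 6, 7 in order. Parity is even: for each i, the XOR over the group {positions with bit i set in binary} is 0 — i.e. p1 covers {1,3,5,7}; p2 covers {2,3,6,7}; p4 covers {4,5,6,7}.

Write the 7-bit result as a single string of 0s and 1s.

Place data at non-parity positions: p1 p2 1 p4 1 0 1
p1 (pos 1,3,5,7): XOR of data positions = 1⊕1⊕1 = 1
p2 (pos 2,3,6,7): XOR of data positions = 1⊕0⊕1 = 0
p4 (pos 4,5,6,7): XOR of data positions = 1⊕0⊕1 = 0
Codeword: 1010101

1010101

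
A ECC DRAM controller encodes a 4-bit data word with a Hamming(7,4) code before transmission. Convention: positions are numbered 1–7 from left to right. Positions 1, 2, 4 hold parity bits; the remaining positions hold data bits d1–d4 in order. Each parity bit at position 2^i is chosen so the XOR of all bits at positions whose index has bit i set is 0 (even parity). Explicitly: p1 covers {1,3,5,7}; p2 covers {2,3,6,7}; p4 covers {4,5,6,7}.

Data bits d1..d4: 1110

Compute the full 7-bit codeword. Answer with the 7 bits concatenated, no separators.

0010110

Place data at non-parity positions: p1 p2 1 p4 1 1 0
p1 (pos 1,3,5,7): XOR of data positions = 1⊕1⊕0 = 0
p2 (pos 2,3,6,7): XOR of data positions = 1⊕1⊕0 = 0
p4 (pos 4,5,6,7): XOR of data positions = 1⊕1⊕0 = 0
Codeword: 0010110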